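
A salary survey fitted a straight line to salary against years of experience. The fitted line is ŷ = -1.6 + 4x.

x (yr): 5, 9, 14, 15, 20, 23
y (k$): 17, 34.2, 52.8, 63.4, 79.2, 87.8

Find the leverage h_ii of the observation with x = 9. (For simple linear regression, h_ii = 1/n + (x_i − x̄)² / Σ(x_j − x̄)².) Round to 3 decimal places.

x̄ = (5 + 9 + 14 + 15 + 20 + 23)/6 = 14.3333
Σ(x − x̄)² = 87.1111 + 28.4444 + 0.111111 + 0.444444 + 32.1111 + 75.1111 = 223.333
h = 1/6 + (-5.33333)²/223.333 = 0.166667 + 0.127363 = 0.294

h = 0.294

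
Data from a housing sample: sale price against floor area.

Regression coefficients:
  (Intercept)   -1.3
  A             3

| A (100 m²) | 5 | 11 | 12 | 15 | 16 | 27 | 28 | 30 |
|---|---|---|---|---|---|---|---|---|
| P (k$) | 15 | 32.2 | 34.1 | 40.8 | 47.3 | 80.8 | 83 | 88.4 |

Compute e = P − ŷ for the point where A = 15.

e = -2.9

ŷ = -1.3 + 3·15 = 43.7
e = 40.8 − 43.7 = -2.9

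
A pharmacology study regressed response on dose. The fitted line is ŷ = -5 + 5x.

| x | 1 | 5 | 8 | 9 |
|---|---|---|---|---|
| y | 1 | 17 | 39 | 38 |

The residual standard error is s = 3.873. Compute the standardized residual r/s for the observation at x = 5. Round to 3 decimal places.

-0.775

ŷ = -5 + 5·5 = 20
r = 17 − 20 = -3
r/s = -3 / 3.873 = -0.775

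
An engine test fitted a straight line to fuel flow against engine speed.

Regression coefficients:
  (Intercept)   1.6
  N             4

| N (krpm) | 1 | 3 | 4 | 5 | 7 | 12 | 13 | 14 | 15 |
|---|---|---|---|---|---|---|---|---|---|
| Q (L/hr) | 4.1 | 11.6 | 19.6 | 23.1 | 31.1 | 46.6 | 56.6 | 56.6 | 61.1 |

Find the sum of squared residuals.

SSE = 34

N=1: Q̂ = 1.6 + 4·1 = 5.6; r = 4.1 − 5.6 = -1.5
N=3: Q̂ = 1.6 + 4·3 = 13.6; r = 11.6 − 13.6 = -2
N=4: Q̂ = 1.6 + 4·4 = 17.6; r = 19.6 − 17.6 = 2
N=5: Q̂ = 1.6 + 4·5 = 21.6; r = 23.1 − 21.6 = 1.5
N=7: Q̂ = 1.6 + 4·7 = 29.6; r = 31.1 − 29.6 = 1.5
N=12: Q̂ = 1.6 + 4·12 = 49.6; r = 46.6 − 49.6 = -3
N=13: Q̂ = 1.6 + 4·13 = 53.6; r = 56.6 − 53.6 = 3
N=14: Q̂ = 1.6 + 4·14 = 57.6; r = 56.6 − 57.6 = -1
N=15: Q̂ = 1.6 + 4·15 = 61.6; r = 61.1 − 61.6 = -0.5
SSE = 2.25 + 4 + 4 + 2.25 + 2.25 + 9 + 9 + 1 + 0.25 = 34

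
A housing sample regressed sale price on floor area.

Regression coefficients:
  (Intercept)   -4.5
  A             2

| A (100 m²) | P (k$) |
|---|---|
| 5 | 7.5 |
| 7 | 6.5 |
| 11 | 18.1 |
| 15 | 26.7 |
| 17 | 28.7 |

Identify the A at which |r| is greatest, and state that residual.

A = 7, r = -3

A=5: P̂ = -4.5 + 2·5 = 5.5; r = 7.5 − 5.5 = 2
A=7: P̂ = -4.5 + 2·7 = 9.5; r = 6.5 − 9.5 = -3
A=11: P̂ = -4.5 + 2·11 = 17.5; r = 18.1 − 17.5 = 0.6
A=15: P̂ = -4.5 + 2·15 = 25.5; r = 26.7 − 25.5 = 1.2
A=17: P̂ = -4.5 + 2·17 = 29.5; r = 28.7 − 29.5 = -0.8
Largest |r| is 3 at A = 7, residual -3.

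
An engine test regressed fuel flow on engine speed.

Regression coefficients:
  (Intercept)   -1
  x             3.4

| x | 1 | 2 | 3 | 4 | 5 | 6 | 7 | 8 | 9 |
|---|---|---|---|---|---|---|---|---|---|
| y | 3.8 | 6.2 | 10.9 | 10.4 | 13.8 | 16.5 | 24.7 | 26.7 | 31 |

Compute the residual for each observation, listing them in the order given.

x=1: ŷ = -1 + 3.4·1 = 2.4; r = 3.8 − 2.4 = 1.4
x=2: ŷ = -1 + 3.4·2 = 5.8; r = 6.2 − 5.8 = 0.4
x=3: ŷ = -1 + 3.4·3 = 9.2; r = 10.9 − 9.2 = 1.7
x=4: ŷ = -1 + 3.4·4 = 12.6; r = 10.4 − 12.6 = -2.2
x=5: ŷ = -1 + 3.4·5 = 16; r = 13.8 − 16 = -2.2
x=6: ŷ = -1 + 3.4·6 = 19.4; r = 16.5 − 19.4 = -2.9
x=7: ŷ = -1 + 3.4·7 = 22.8; r = 24.7 − 22.8 = 1.9
x=8: ŷ = -1 + 3.4·8 = 26.2; r = 26.7 − 26.2 = 0.5
x=9: ŷ = -1 + 3.4·9 = 29.6; r = 31 − 29.6 = 1.4

1.4, 0.4, 1.7, -2.2, -2.2, -2.9, 1.9, 0.5, 1.4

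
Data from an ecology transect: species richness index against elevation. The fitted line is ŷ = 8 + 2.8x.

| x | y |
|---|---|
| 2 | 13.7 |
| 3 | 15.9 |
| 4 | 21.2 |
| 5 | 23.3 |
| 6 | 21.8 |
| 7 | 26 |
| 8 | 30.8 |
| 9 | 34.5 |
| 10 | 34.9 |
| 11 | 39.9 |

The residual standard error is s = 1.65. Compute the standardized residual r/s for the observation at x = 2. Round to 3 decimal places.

0.061

ŷ = 8 + 2.8·2 = 13.6
r = 13.7 − 13.6 = 0.1
r/s = 0.1 / 1.65 = 0.061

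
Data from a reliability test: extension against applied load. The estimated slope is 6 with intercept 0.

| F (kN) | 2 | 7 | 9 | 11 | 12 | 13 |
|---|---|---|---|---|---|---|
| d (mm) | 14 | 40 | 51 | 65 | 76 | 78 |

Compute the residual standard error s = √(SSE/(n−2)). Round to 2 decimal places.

s = 2.92

F=2: d̂ = 6·2 = 12; r = 14 − 12 = 2
F=7: d̂ = 6·7 = 42; r = 40 − 42 = -2
F=9: d̂ = 6·9 = 54; r = 51 − 54 = -3
F=11: d̂ = 6·11 = 66; r = 65 − 66 = -1
F=12: d̂ = 6·12 = 72; r = 76 − 72 = 4
F=13: d̂ = 6·13 = 78; r = 78 − 78 = 0
SSE = 4 + 4 + 9 + 1 + 16 + 0 = 34
s = √(34/4) = √8.5 ≈ 2.92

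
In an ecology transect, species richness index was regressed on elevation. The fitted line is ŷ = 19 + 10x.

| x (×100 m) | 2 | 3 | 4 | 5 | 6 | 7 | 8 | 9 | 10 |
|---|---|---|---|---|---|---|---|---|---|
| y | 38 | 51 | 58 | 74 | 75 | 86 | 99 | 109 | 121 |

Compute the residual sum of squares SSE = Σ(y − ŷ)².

x=2: ŷ = 19 + 10·2 = 39; r = 38 − 39 = -1
x=3: ŷ = 19 + 10·3 = 49; r = 51 − 49 = 2
x=4: ŷ = 19 + 10·4 = 59; r = 58 − 59 = -1
x=5: ŷ = 19 + 10·5 = 69; r = 74 − 69 = 5
x=6: ŷ = 19 + 10·6 = 79; r = 75 − 79 = -4
x=7: ŷ = 19 + 10·7 = 89; r = 86 − 89 = -3
x=8: ŷ = 19 + 10·8 = 99; r = 99 − 99 = 0
x=9: ŷ = 19 + 10·9 = 109; r = 109 − 109 = 0
x=10: ŷ = 19 + 10·10 = 119; r = 121 − 119 = 2
SSE = 1 + 4 + 1 + 25 + 16 + 9 + 0 + 0 + 4 = 60

SSE = 60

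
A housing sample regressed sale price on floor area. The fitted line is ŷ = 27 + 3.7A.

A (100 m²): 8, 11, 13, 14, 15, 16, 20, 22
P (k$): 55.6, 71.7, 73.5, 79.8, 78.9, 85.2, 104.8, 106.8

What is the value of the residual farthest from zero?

A=8: ŷ = 27 + 3.7·8 = 56.6; r = 55.6 − 56.6 = -1
A=11: ŷ = 27 + 3.7·11 = 67.7; r = 71.7 − 67.7 = 4
A=13: ŷ = 27 + 3.7·13 = 75.1; r = 73.5 − 75.1 = -1.6
A=14: ŷ = 27 + 3.7·14 = 78.8; r = 79.8 − 78.8 = 1
A=15: ŷ = 27 + 3.7·15 = 82.5; r = 78.9 − 82.5 = -3.6
A=16: ŷ = 27 + 3.7·16 = 86.2; r = 85.2 − 86.2 = -1
A=20: ŷ = 27 + 3.7·20 = 101; r = 104.8 − 101 = 3.8
A=22: ŷ = 27 + 3.7·22 = 108.4; r = 106.8 − 108.4 = -1.6
Largest |r| is 4 at A = 11, residual 4.

r = 4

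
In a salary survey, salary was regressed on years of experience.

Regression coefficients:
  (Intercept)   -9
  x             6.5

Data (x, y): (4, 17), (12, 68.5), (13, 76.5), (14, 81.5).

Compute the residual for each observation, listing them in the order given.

0, -0.5, 1, -0.5

x=4: ŷ = -9 + 6.5·4 = 17; e = 17 − 17 = 0
x=12: ŷ = -9 + 6.5·12 = 69; e = 68.5 − 69 = -0.5
x=13: ŷ = -9 + 6.5·13 = 75.5; e = 76.5 − 75.5 = 1
x=14: ŷ = -9 + 6.5·14 = 82; e = 81.5 − 82 = -0.5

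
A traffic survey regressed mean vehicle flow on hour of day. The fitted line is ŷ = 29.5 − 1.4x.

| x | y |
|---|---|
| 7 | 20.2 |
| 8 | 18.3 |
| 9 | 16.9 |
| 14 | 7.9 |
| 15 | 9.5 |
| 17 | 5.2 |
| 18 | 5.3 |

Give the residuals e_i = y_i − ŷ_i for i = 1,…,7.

0.5, 0, 0, -2, 1, -0.5, 1

x=7: ŷ = 29.5 − 1.4·7 = 19.7; e = 20.2 − 19.7 = 0.5
x=8: ŷ = 29.5 − 1.4·8 = 18.3; e = 18.3 − 18.3 = 0
x=9: ŷ = 29.5 − 1.4·9 = 16.9; e = 16.9 − 16.9 = 0
x=14: ŷ = 29.5 − 1.4·14 = 9.9; e = 7.9 − 9.9 = -2
x=15: ŷ = 29.5 − 1.4·15 = 8.5; e = 9.5 − 8.5 = 1
x=17: ŷ = 29.5 − 1.4·17 = 5.7; e = 5.2 − 5.7 = -0.5
x=18: ŷ = 29.5 − 1.4·18 = 4.3; e = 5.3 − 4.3 = 1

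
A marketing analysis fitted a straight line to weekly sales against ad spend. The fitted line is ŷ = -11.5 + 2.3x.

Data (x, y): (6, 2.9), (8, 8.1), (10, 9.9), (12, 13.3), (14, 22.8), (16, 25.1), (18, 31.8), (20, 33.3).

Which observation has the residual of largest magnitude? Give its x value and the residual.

x=6: ŷ = -11.5 + 2.3·6 = 2.3; e = 2.9 − 2.3 = 0.6
x=8: ŷ = -11.5 + 2.3·8 = 6.9; e = 8.1 − 6.9 = 1.2
x=10: ŷ = -11.5 + 2.3·10 = 11.5; e = 9.9 − 11.5 = -1.6
x=12: ŷ = -11.5 + 2.3·12 = 16.1; e = 13.3 − 16.1 = -2.8
x=14: ŷ = -11.5 + 2.3·14 = 20.7; e = 22.8 − 20.7 = 2.1
x=16: ŷ = -11.5 + 2.3·16 = 25.3; e = 25.1 − 25.3 = -0.2
x=18: ŷ = -11.5 + 2.3·18 = 29.9; e = 31.8 − 29.9 = 1.9
x=20: ŷ = -11.5 + 2.3·20 = 34.5; e = 33.3 − 34.5 = -1.2
Largest |e| is 2.8 at x = 12, residual -2.8.

x = 12, e = -2.8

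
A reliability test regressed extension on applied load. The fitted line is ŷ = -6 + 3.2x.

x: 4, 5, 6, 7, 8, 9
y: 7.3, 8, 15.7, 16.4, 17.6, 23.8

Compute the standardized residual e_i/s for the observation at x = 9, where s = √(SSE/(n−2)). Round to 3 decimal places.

x=4: ŷ = -6 + 3.2·4 = 6.8; e = 7.3 − 6.8 = 0.5
x=5: ŷ = -6 + 3.2·5 = 10; e = 8 − 10 = -2
x=6: ŷ = -6 + 3.2·6 = 13.2; e = 15.7 − 13.2 = 2.5
x=7: ŷ = -6 + 3.2·7 = 16.4; e = 16.4 − 16.4 = 0
x=8: ŷ = -6 + 3.2·8 = 19.6; e = 17.6 − 19.6 = -2
x=9: ŷ = -6 + 3.2·9 = 22.8; e = 23.8 − 22.8 = 1
SSE = 0.25 + 4 + 6.25 + 0 + 4 + 1 = 15.5
s = √(15.5/4) = 1.9685
e/s = 1 / 1.9685 = 0.508

0.508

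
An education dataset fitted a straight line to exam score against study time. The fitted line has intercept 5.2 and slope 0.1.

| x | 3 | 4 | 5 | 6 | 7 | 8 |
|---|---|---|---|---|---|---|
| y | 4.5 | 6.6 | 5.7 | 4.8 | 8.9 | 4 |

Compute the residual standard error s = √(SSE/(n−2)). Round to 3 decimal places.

x=3: ŷ = 5.2 + 0.1·3 = 5.5; r = 4.5 − 5.5 = -1
x=4: ŷ = 5.2 + 0.1·4 = 5.6; r = 6.6 − 5.6 = 1
x=5: ŷ = 5.2 + 0.1·5 = 5.7; r = 5.7 − 5.7 = 0
x=6: ŷ = 5.2 + 0.1·6 = 5.8; r = 4.8 − 5.8 = -1
x=7: ŷ = 5.2 + 0.1·7 = 5.9; r = 8.9 − 5.9 = 3
x=8: ŷ = 5.2 + 0.1·8 = 6; r = 4 − 6 = -2
SSE = 1 + 1 + 0 + 1 + 9 + 4 = 16
s = √(16/4) = √4 ≈ 2.000

s = 2.000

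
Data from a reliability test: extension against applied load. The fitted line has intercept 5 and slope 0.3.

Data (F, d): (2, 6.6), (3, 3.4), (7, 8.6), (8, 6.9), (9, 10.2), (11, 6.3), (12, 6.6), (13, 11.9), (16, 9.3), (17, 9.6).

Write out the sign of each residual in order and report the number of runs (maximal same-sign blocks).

F=2: ŷ = 5 + 0.3·2 = 5.6; e = 6.6 − 5.6 = 1
F=3: ŷ = 5 + 0.3·3 = 5.9; e = 3.4 − 5.9 = -2.5
F=7: ŷ = 5 + 0.3·7 = 7.1; e = 8.6 − 7.1 = 1.5
F=8: ŷ = 5 + 0.3·8 = 7.4; e = 6.9 − 7.4 = -0.5
F=9: ŷ = 5 + 0.3·9 = 7.7; e = 10.2 − 7.7 = 2.5
F=11: ŷ = 5 + 0.3·11 = 8.3; e = 6.3 − 8.3 = -2
F=12: ŷ = 5 + 0.3·12 = 8.6; e = 6.6 − 8.6 = -2
F=13: ŷ = 5 + 0.3·13 = 8.9; e = 11.9 − 8.9 = 3
F=16: ŷ = 5 + 0.3·16 = 9.8; e = 9.3 − 9.8 = -0.5
F=17: ŷ = 5 + 0.3·17 = 10.1; e = 9.6 − 10.1 = -0.5
Signs: + − + − + − − + − −
Runs: +×1, −×1, +×1, −×1, +×1, −×2, +×1, −×2 → 8

8 runs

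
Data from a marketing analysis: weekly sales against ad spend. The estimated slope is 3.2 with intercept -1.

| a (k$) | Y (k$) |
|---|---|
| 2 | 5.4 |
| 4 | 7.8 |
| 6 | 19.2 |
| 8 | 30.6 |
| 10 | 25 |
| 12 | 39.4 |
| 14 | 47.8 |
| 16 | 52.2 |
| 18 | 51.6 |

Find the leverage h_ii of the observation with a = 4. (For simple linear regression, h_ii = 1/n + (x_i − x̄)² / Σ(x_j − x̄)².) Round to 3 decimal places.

ā = (2 + 4 + 6 + 8 + 10 + 12 + 14 + 16 + 18)/9 = 10
Σ(a − ā)² = 64 + 36 + 16 + 4 + 0 + 4 + 16 + 36 + 64 = 240
h = 1/9 + (-6)²/240 = 0.111111 + 0.15 = 0.261

h = 0.261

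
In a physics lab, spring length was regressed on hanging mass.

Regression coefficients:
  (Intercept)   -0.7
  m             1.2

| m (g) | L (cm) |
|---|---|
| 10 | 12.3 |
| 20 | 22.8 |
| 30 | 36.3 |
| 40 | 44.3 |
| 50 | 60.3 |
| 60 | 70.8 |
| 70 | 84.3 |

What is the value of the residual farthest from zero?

m=10: ŷ = -0.7 + 1.2·10 = 11.3; r = 12.3 − 11.3 = 1
m=20: ŷ = -0.7 + 1.2·20 = 23.3; r = 22.8 − 23.3 = -0.5
m=30: ŷ = -0.7 + 1.2·30 = 35.3; r = 36.3 − 35.3 = 1
m=40: ŷ = -0.7 + 1.2·40 = 47.3; r = 44.3 − 47.3 = -3
m=50: ŷ = -0.7 + 1.2·50 = 59.3; r = 60.3 − 59.3 = 1
m=60: ŷ = -0.7 + 1.2·60 = 71.3; r = 70.8 − 71.3 = -0.5
m=70: ŷ = -0.7 + 1.2·70 = 83.3; r = 84.3 − 83.3 = 1
Largest |r| is 3 at m = 40, residual -3.

r = -3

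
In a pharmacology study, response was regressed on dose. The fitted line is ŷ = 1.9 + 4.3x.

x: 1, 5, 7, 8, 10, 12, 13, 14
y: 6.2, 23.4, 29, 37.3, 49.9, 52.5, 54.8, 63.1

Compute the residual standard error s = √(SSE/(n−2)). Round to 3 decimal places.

s = 2.769

x=1: ŷ = 1.9 + 4.3·1 = 6.2; r = 6.2 − 6.2 = 0
x=5: ŷ = 1.9 + 4.3·5 = 23.4; r = 23.4 − 23.4 = 0
x=7: ŷ = 1.9 + 4.3·7 = 32; r = 29 − 32 = -3
x=8: ŷ = 1.9 + 4.3·8 = 36.3; r = 37.3 − 36.3 = 1
x=10: ŷ = 1.9 + 4.3·10 = 44.9; r = 49.9 − 44.9 = 5
x=12: ŷ = 1.9 + 4.3·12 = 53.5; r = 52.5 − 53.5 = -1
x=13: ŷ = 1.9 + 4.3·13 = 57.8; r = 54.8 − 57.8 = -3
x=14: ŷ = 1.9 + 4.3·14 = 62.1; r = 63.1 − 62.1 = 1
SSE = 0 + 0 + 9 + 1 + 25 + 1 + 9 + 1 = 46
s = √(46/6) = √7.66667 ≈ 2.769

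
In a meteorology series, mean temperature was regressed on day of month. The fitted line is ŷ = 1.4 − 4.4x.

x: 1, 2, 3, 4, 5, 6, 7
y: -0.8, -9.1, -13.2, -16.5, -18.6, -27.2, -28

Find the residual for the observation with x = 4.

e = -0.3

ŷ = 1.4 − 4.4·4 = -16.2
e = -16.5 − (-16.2) = -0.3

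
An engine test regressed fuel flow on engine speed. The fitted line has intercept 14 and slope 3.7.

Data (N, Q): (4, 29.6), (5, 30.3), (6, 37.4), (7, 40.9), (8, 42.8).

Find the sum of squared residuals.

SSE = 8.56

N=4: ŷ = 14 + 3.7·4 = 28.8; e = 29.6 − 28.8 = 0.8
N=5: ŷ = 14 + 3.7·5 = 32.5; e = 30.3 − 32.5 = -2.2
N=6: ŷ = 14 + 3.7·6 = 36.2; e = 37.4 − 36.2 = 1.2
N=7: ŷ = 14 + 3.7·7 = 39.9; e = 40.9 − 39.9 = 1
N=8: ŷ = 14 + 3.7·8 = 43.6; e = 42.8 − 43.6 = -0.8
SSE = 0.64 + 4.84 + 1.44 + 1 + 0.64 = 8.56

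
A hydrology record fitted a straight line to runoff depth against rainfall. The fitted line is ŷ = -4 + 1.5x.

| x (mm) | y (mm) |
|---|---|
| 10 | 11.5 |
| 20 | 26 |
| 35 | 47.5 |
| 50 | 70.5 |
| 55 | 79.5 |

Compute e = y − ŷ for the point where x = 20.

e = 0

ŷ = -4 + 1.5·20 = 26
e = 26 − 26 = 0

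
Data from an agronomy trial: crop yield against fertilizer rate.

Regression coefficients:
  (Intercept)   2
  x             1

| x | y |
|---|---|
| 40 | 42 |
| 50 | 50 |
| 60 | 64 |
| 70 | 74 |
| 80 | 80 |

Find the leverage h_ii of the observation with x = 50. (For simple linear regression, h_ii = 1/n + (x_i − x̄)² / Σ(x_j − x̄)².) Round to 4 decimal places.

h = 0.3000

x̄ = (40 + 50 + 60 + 70 + 80)/5 = 60
Σ(x − x̄)² = 400 + 100 + 0 + 100 + 400 = 1000
h = 1/5 + (-10)²/1000 = 0.2 + 0.1 = 0.3000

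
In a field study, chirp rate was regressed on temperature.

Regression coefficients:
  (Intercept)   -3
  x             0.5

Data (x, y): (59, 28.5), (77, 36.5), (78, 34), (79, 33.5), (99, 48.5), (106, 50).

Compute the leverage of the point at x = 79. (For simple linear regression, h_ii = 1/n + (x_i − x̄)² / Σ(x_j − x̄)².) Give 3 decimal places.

x̄ = (59 + 77 + 78 + 79 + 99 + 106)/6 = 83
Σ(x − x̄)² = 576 + 36 + 25 + 16 + 256 + 529 = 1438
h = 1/6 + (-4)²/1438 = 0.166667 + 0.0111266 = 0.178

h = 0.178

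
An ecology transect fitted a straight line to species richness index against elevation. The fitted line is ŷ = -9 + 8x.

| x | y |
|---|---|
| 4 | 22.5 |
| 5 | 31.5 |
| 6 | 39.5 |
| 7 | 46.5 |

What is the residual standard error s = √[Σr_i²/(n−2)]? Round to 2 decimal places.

x=4: ŷ = -9 + 8·4 = 23; r = 22.5 − 23 = -0.5
x=5: ŷ = -9 + 8·5 = 31; r = 31.5 − 31 = 0.5
x=6: ŷ = -9 + 8·6 = 39; r = 39.5 − 39 = 0.5
x=7: ŷ = -9 + 8·7 = 47; r = 46.5 − 47 = -0.5
SSE = 0.25 + 0.25 + 0.25 + 0.25 = 1
s = √(1/2) = √0.5 ≈ 0.71

s = 0.71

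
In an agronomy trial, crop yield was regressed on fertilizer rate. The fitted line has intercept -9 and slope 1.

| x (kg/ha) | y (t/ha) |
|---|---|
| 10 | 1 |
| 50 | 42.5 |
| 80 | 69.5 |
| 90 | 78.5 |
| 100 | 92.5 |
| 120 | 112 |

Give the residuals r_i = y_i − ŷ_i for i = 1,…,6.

0, 1.5, -1.5, -2.5, 1.5, 1

x=10: ŷ = -9 + 10 = 1; r = 1 − 1 = 0
x=50: ŷ = -9 + 50 = 41; r = 42.5 − 41 = 1.5
x=80: ŷ = -9 + 80 = 71; r = 69.5 − 71 = -1.5
x=90: ŷ = -9 + 90 = 81; r = 78.5 − 81 = -2.5
x=100: ŷ = -9 + 100 = 91; r = 92.5 − 91 = 1.5
x=120: ŷ = -9 + 120 = 111; r = 112 − 111 = 1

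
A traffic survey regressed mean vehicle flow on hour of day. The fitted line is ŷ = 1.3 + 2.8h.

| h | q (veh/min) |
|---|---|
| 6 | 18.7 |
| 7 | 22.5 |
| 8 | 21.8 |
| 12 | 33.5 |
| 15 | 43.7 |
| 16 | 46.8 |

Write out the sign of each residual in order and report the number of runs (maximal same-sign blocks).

h=6: ŷ = 1.3 + 2.8·6 = 18.1; e = 18.7 − 18.1 = 0.6
h=7: ŷ = 1.3 + 2.8·7 = 20.9; e = 22.5 − 20.9 = 1.6
h=8: ŷ = 1.3 + 2.8·8 = 23.7; e = 21.8 − 23.7 = -1.9
h=12: ŷ = 1.3 + 2.8·12 = 34.9; e = 33.5 − 34.9 = -1.4
h=15: ŷ = 1.3 + 2.8·15 = 43.3; e = 43.7 − 43.3 = 0.4
h=16: ŷ = 1.3 + 2.8·16 = 46.1; e = 46.8 − 46.1 = 0.7
Signs: + + − − + +
Runs: +×2, −×2, +×2 → 3

3 runs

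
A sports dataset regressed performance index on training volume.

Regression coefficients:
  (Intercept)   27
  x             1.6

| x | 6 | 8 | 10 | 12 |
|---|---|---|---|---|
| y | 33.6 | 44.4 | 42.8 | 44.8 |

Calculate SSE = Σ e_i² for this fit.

x=6: ŷ = 27 + 1.6·6 = 36.6; e = 33.6 − 36.6 = -3
x=8: ŷ = 27 + 1.6·8 = 39.8; e = 44.4 − 39.8 = 4.6
x=10: ŷ = 27 + 1.6·10 = 43; e = 42.8 − 43 = -0.2
x=12: ŷ = 27 + 1.6·12 = 46.2; e = 44.8 − 46.2 = -1.4
SSE = 9 + 21.16 + 0.04 + 1.96 = 32.16

SSE = 32.16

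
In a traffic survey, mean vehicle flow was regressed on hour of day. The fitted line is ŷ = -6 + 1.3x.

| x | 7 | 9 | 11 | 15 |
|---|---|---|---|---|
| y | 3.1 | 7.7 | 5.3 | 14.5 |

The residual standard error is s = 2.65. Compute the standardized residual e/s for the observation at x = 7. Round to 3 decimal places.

0.000

ŷ = -6 + 1.3·7 = 3.1
e = 3.1 − 3.1 = 0
e/s = 0 / 2.65 = 0.000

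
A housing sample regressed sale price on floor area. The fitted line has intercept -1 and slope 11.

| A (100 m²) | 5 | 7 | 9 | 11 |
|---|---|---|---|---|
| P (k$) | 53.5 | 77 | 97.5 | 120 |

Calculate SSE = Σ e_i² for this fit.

A=5: ŷ = -1 + 11·5 = 54; e = 53.5 − 54 = -0.5
A=7: ŷ = -1 + 11·7 = 76; e = 77 − 76 = 1
A=9: ŷ = -1 + 11·9 = 98; e = 97.5 − 98 = -0.5
A=11: ŷ = -1 + 11·11 = 120; e = 120 − 120 = 0
SSE = 0.25 + 1 + 0.25 + 0 = 1.5

SSE = 1.5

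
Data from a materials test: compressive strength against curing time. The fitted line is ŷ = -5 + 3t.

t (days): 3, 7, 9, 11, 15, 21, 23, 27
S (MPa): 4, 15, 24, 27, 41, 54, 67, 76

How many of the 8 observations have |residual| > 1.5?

t=3: ŷ = -5 + 3·3 = 4; e = 4 − 4 = 0
t=7: ŷ = -5 + 3·7 = 16; e = 15 − 16 = -1
t=9: ŷ = -5 + 3·9 = 22; e = 24 − 22 = 2
t=11: ŷ = -5 + 3·11 = 28; e = 27 − 28 = -1
t=15: ŷ = -5 + 3·15 = 40; e = 41 − 40 = 1
t=21: ŷ = -5 + 3·21 = 58; e = 54 − 58 = -4
t=23: ŷ = -5 + 3·23 = 64; e = 67 − 64 = 3
t=27: ŷ = -5 + 3·27 = 76; e = 76 − 76 = 0
|e| > 1.5: t=9 (|e|=2), t=21 (|e|=4), t=23 (|e|=3) → 3

3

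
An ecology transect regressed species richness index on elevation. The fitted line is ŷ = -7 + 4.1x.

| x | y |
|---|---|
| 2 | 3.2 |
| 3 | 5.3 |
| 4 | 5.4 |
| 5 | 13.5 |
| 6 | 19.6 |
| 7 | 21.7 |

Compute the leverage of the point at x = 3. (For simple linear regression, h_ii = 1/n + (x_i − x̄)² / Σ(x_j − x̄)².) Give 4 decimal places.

x̄ = (2 + 3 + 4 + 5 + 6 + 7)/6 = 4.5
Σ(x − x̄)² = 6.25 + 2.25 + 0.25 + 0.25 + 2.25 + 6.25 = 17.5
h = 1/6 + (-1.5)²/17.5 = 0.166667 + 0.128571 = 0.2952

h = 0.2952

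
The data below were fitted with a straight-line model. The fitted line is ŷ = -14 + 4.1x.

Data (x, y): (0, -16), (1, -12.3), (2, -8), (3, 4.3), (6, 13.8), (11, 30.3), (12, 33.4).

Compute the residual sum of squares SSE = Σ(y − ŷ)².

x=0: ŷ = -14 + 4.1·0 = -14; r = -16 − (-14) = -2
x=1: ŷ = -14 + 4.1·1 = -9.9; r = -12.3 − (-9.9) = -2.4
x=2: ŷ = -14 + 4.1·2 = -5.8; r = -8 − (-5.8) = -2.2
x=3: ŷ = -14 + 4.1·3 = -1.7; r = 4.3 − (-1.7) = 6
x=6: ŷ = -14 + 4.1·6 = 10.6; r = 13.8 − 10.6 = 3.2
x=11: ŷ = -14 + 4.1·11 = 31.1; r = 30.3 − 31.1 = -0.8
x=12: ŷ = -14 + 4.1·12 = 35.2; r = 33.4 − 35.2 = -1.8
SSE = 4 + 5.76 + 4.84 + 36 + 10.24 + 0.64 + 3.24 = 64.72

SSE = 64.72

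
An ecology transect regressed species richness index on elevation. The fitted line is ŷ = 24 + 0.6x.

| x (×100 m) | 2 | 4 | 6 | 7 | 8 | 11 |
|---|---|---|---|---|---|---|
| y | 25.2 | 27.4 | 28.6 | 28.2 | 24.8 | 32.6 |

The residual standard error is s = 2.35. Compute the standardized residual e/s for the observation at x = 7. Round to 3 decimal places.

0.000

ŷ = 24 + 0.6·7 = 28.2
e = 28.2 − 28.2 = 0
e/s = 0 / 2.35 = 0.000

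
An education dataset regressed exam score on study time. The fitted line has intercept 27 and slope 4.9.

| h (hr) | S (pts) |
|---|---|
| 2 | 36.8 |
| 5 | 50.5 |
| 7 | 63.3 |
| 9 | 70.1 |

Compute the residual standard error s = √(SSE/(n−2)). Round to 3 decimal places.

h=2: ŷ = 27 + 4.9·2 = 36.8; r = 36.8 − 36.8 = 0
h=5: ŷ = 27 + 4.9·5 = 51.5; r = 50.5 − 51.5 = -1
h=7: ŷ = 27 + 4.9·7 = 61.3; r = 63.3 − 61.3 = 2
h=9: ŷ = 27 + 4.9·9 = 71.1; r = 70.1 − 71.1 = -1
SSE = 0 + 1 + 4 + 1 = 6
s = √(6/2) = √3 ≈ 1.732

s = 1.732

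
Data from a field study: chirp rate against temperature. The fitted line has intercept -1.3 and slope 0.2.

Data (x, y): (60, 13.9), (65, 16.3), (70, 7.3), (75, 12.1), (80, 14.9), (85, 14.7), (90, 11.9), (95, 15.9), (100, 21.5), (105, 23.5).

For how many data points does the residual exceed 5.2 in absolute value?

x=60: ŷ = -1.3 + 0.2·60 = 10.7; r = 13.9 − 10.7 = 3.2
x=65: ŷ = -1.3 + 0.2·65 = 11.7; r = 16.3 − 11.7 = 4.6
x=70: ŷ = -1.3 + 0.2·70 = 12.7; r = 7.3 − 12.7 = -5.4
x=75: ŷ = -1.3 + 0.2·75 = 13.7; r = 12.1 − 13.7 = -1.6
x=80: ŷ = -1.3 + 0.2·80 = 14.7; r = 14.9 − 14.7 = 0.2
x=85: ŷ = -1.3 + 0.2·85 = 15.7; r = 14.7 − 15.7 = -1
x=90: ŷ = -1.3 + 0.2·90 = 16.7; r = 11.9 − 16.7 = -4.8
x=95: ŷ = -1.3 + 0.2·95 = 17.7; r = 15.9 − 17.7 = -1.8
x=100: ŷ = -1.3 + 0.2·100 = 18.7; r = 21.5 − 18.7 = 2.8
x=105: ŷ = -1.3 + 0.2·105 = 19.7; r = 23.5 − 19.7 = 3.8
|r| > 5.2: x=70 (|r|=5.4) → 1

1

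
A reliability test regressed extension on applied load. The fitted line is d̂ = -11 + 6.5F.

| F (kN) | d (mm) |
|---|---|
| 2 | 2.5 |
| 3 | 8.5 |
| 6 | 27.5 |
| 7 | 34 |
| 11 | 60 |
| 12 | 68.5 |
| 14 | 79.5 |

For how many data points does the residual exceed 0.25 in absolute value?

6

F=2: d̂ = -11 + 6.5·2 = 2; r = 2.5 − 2 = 0.5
F=3: d̂ = -11 + 6.5·3 = 8.5; r = 8.5 − 8.5 = 0
F=6: d̂ = -11 + 6.5·6 = 28; r = 27.5 − 28 = -0.5
F=7: d̂ = -11 + 6.5·7 = 34.5; r = 34 − 34.5 = -0.5
F=11: d̂ = -11 + 6.5·11 = 60.5; r = 60 − 60.5 = -0.5
F=12: d̂ = -11 + 6.5·12 = 67; r = 68.5 − 67 = 1.5
F=14: d̂ = -11 + 6.5·14 = 80; r = 79.5 − 80 = -0.5
|r| > 0.25: F=2 (|r|=0.5), F=6 (|r|=0.5), F=7 (|r|=0.5), F=11 (|r|=0.5), F=12 (|r|=1.5), F=14 (|r|=0.5) → 6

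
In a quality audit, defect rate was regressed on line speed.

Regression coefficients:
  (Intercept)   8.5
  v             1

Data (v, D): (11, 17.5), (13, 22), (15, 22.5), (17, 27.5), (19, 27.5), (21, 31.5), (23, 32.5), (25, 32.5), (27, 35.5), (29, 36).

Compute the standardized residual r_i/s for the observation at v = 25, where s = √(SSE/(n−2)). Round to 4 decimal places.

v=11: ŷ = 8.5 + 11 = 19.5; r = 17.5 − 19.5 = -2
v=13: ŷ = 8.5 + 13 = 21.5; r = 22 − 21.5 = 0.5
v=15: ŷ = 8.5 + 15 = 23.5; r = 22.5 − 23.5 = -1
v=17: ŷ = 8.5 + 17 = 25.5; r = 27.5 − 25.5 = 2
v=19: ŷ = 8.5 + 19 = 27.5; r = 27.5 − 27.5 = 0
v=21: ŷ = 8.5 + 21 = 29.5; r = 31.5 − 29.5 = 2
v=23: ŷ = 8.5 + 23 = 31.5; r = 32.5 − 31.5 = 1
v=25: ŷ = 8.5 + 25 = 33.5; r = 32.5 − 33.5 = -1
v=27: ŷ = 8.5 + 27 = 35.5; r = 35.5 − 35.5 = 0
v=29: ŷ = 8.5 + 29 = 37.5; r = 36 − 37.5 = -1.5
SSE = 4 + 0.25 + 1 + 4 + 0 + 4 + 1 + 1 + 0 + 2.25 = 17.5
s = √(17.5/8) = 1.47902
r/s = -1 / 1.47902 = -0.6761

-0.6761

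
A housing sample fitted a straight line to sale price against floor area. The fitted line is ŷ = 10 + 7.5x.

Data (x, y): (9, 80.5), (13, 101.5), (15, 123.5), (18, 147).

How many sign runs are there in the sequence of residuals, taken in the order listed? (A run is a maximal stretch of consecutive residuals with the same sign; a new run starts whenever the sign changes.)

3 runs

x=9: ŷ = 10 + 7.5·9 = 77.5; e = 80.5 − 77.5 = 3
x=13: ŷ = 10 + 7.5·13 = 107.5; e = 101.5 − 107.5 = -6
x=15: ŷ = 10 + 7.5·15 = 122.5; e = 123.5 − 122.5 = 1
x=18: ŷ = 10 + 7.5·18 = 145; e = 147 − 145 = 2
Signs: + − + +
Runs: +×1, −×1, +×2 → 3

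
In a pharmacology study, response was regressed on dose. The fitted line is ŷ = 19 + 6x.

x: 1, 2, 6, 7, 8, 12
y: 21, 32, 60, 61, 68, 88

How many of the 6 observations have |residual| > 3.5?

x=1: ŷ = 19 + 6·1 = 25; e = 21 − 25 = -4
x=2: ŷ = 19 + 6·2 = 31; e = 32 − 31 = 1
x=6: ŷ = 19 + 6·6 = 55; e = 60 − 55 = 5
x=7: ŷ = 19 + 6·7 = 61; e = 61 − 61 = 0
x=8: ŷ = 19 + 6·8 = 67; e = 68 − 67 = 1
x=12: ŷ = 19 + 6·12 = 91; e = 88 − 91 = -3
|e| > 3.5: x=1 (|e|=4), x=6 (|e|=5) → 2

2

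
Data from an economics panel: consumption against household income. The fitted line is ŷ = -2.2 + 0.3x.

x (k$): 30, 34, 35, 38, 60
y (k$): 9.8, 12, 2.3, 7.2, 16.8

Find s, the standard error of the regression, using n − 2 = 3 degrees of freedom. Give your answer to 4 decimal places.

x=30: ŷ = -2.2 + 0.3·30 = 6.8; e = 9.8 − 6.8 = 3
x=34: ŷ = -2.2 + 0.3·34 = 8; e = 12 − 8 = 4
x=35: ŷ = -2.2 + 0.3·35 = 8.3; e = 2.3 − 8.3 = -6
x=38: ŷ = -2.2 + 0.3·38 = 9.2; e = 7.2 − 9.2 = -2
x=60: ŷ = -2.2 + 0.3·60 = 15.8; e = 16.8 − 15.8 = 1
SSE = 9 + 16 + 36 + 4 + 1 = 66
s = √(66/3) = √22 ≈ 4.6904

s = 4.6904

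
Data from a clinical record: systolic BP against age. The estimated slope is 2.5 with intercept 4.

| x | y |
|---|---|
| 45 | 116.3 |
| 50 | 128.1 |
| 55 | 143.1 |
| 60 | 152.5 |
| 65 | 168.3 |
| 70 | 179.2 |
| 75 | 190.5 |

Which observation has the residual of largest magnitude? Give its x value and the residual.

x = 65, r = 1.8

x=45: ŷ = 4 + 2.5·45 = 116.5; r = 116.3 − 116.5 = -0.2
x=50: ŷ = 4 + 2.5·50 = 129; r = 128.1 − 129 = -0.9
x=55: ŷ = 4 + 2.5·55 = 141.5; r = 143.1 − 141.5 = 1.6
x=60: ŷ = 4 + 2.5·60 = 154; r = 152.5 − 154 = -1.5
x=65: ŷ = 4 + 2.5·65 = 166.5; r = 168.3 − 166.5 = 1.8
x=70: ŷ = 4 + 2.5·70 = 179; r = 179.2 − 179 = 0.2
x=75: ŷ = 4 + 2.5·75 = 191.5; r = 190.5 − 191.5 = -1
Largest |r| is 1.8 at x = 65, residual 1.8.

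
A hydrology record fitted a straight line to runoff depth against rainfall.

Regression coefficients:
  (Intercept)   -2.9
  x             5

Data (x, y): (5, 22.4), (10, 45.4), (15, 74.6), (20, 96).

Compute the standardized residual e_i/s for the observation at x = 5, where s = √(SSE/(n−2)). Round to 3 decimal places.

0.131

x=5: ŷ = -2.9 + 5·5 = 22.1; e = 22.4 − 22.1 = 0.3
x=10: ŷ = -2.9 + 5·10 = 47.1; e = 45.4 − 47.1 = -1.7
x=15: ŷ = -2.9 + 5·15 = 72.1; e = 74.6 − 72.1 = 2.5
x=20: ŷ = -2.9 + 5·20 = 97.1; e = 96 − 97.1 = -1.1
SSE = 0.09 + 2.89 + 6.25 + 1.21 = 10.44
s = √(10.44/2) = 2.28473
e/s = 0.3 / 2.28473 = 0.131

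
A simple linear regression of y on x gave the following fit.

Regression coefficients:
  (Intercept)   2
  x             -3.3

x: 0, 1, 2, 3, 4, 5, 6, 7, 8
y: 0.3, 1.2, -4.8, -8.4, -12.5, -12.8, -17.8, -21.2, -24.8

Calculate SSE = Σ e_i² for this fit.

SSE = 14.18

x=0: ŷ = 2 − 3.3·0 = 2; e = 0.3 − 2 = -1.7
x=1: ŷ = 2 − 3.3·1 = -1.3; e = 1.2 − (-1.3) = 2.5
x=2: ŷ = 2 − 3.3·2 = -4.6; e = -4.8 − (-4.6) = -0.2
x=3: ŷ = 2 − 3.3·3 = -7.9; e = -8.4 − (-7.9) = -0.5
x=4: ŷ = 2 − 3.3·4 = -11.2; e = -12.5 − (-11.2) = -1.3
x=5: ŷ = 2 − 3.3·5 = -14.5; e = -12.8 − (-14.5) = 1.7
x=6: ŷ = 2 − 3.3·6 = -17.8; e = -17.8 − (-17.8) = 0
x=7: ŷ = 2 − 3.3·7 = -21.1; e = -21.2 − (-21.1) = -0.1
x=8: ŷ = 2 − 3.3·8 = -24.4; e = -24.8 − (-24.4) = -0.4
SSE = 2.89 + 6.25 + 0.04 + 0.25 + 1.69 + 2.89 + 0 + 0.01 + 0.16 = 14.18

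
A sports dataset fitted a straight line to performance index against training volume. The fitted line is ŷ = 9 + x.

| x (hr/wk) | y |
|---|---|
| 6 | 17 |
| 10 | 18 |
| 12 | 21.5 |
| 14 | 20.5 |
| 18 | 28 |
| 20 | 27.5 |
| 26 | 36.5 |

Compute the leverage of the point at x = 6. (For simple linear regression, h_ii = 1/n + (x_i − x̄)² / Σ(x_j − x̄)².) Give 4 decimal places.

h = 0.4515

x̄ = (6 + 10 + 12 + 14 + 18 + 20 + 26)/7 = 15.1429
Σ(x − x̄)² = 83.5918 + 26.449 + 9.87755 + 1.30612 + 8.16327 + 23.5918 + 117.878 = 270.857
h = 1/7 + (-9.14286)²/270.857 = 0.142857 + 0.30862 = 0.4515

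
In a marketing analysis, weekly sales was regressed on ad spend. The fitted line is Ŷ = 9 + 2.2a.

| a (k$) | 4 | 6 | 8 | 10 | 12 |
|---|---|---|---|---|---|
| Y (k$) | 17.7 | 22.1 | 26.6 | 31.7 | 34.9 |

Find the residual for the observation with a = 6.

Ŷ = 9 + 2.2·6 = 22.2
r = 22.1 − 22.2 = -0.1

r = -0.1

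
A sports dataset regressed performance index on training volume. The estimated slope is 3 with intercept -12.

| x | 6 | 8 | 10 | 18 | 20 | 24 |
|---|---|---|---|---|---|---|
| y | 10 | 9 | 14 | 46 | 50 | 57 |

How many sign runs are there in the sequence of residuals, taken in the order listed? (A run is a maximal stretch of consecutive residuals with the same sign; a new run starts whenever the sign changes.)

x=6: ŷ = -12 + 3·6 = 6; e = 10 − 6 = 4
x=8: ŷ = -12 + 3·8 = 12; e = 9 − 12 = -3
x=10: ŷ = -12 + 3·10 = 18; e = 14 − 18 = -4
x=18: ŷ = -12 + 3·18 = 42; e = 46 − 42 = 4
x=20: ŷ = -12 + 3·20 = 48; e = 50 − 48 = 2
x=24: ŷ = -12 + 3·24 = 60; e = 57 − 60 = -3
Signs: + − − + + −
Runs: +×1, −×2, +×2, −×1 → 4

4 runs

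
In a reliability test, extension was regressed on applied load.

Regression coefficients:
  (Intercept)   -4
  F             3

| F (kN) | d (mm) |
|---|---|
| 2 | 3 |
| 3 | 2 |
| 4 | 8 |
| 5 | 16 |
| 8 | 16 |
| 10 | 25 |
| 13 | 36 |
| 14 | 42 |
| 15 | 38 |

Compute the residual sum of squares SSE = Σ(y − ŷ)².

SSE = 78

F=2: d̂ = -4 + 3·2 = 2; e = 3 − 2 = 1
F=3: d̂ = -4 + 3·3 = 5; e = 2 − 5 = -3
F=4: d̂ = -4 + 3·4 = 8; e = 8 − 8 = 0
F=5: d̂ = -4 + 3·5 = 11; e = 16 − 11 = 5
F=8: d̂ = -4 + 3·8 = 20; e = 16 − 20 = -4
F=10: d̂ = -4 + 3·10 = 26; e = 25 − 26 = -1
F=13: d̂ = -4 + 3·13 = 35; e = 36 − 35 = 1
F=14: d̂ = -4 + 3·14 = 38; e = 42 − 38 = 4
F=15: d̂ = -4 + 3·15 = 41; e = 38 − 41 = -3
SSE = 1 + 9 + 0 + 25 + 16 + 1 + 1 + 16 + 9 = 78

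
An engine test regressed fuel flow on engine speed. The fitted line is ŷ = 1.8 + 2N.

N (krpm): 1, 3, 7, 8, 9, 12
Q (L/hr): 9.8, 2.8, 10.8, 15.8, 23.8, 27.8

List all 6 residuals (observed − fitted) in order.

6, -5, -5, -2, 4, 2

N=1: ŷ = 1.8 + 2·1 = 3.8; r = 9.8 − 3.8 = 6
N=3: ŷ = 1.8 + 2·3 = 7.8; r = 2.8 − 7.8 = -5
N=7: ŷ = 1.8 + 2·7 = 15.8; r = 10.8 − 15.8 = -5
N=8: ŷ = 1.8 + 2·8 = 17.8; r = 15.8 − 17.8 = -2
N=9: ŷ = 1.8 + 2·9 = 19.8; r = 23.8 − 19.8 = 4
N=12: ŷ = 1.8 + 2·12 = 25.8; r = 27.8 − 25.8 = 2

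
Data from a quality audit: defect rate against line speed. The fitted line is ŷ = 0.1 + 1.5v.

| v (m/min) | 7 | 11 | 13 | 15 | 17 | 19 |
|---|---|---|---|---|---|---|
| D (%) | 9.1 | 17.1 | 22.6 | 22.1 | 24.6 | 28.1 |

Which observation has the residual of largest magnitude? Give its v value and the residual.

v = 13, e = 3

v=7: ŷ = 0.1 + 1.5·7 = 10.6; e = 9.1 − 10.6 = -1.5
v=11: ŷ = 0.1 + 1.5·11 = 16.6; e = 17.1 − 16.6 = 0.5
v=13: ŷ = 0.1 + 1.5·13 = 19.6; e = 22.6 − 19.6 = 3
v=15: ŷ = 0.1 + 1.5·15 = 22.6; e = 22.1 − 22.6 = -0.5
v=17: ŷ = 0.1 + 1.5·17 = 25.6; e = 24.6 − 25.6 = -1
v=19: ŷ = 0.1 + 1.5·19 = 28.6; e = 28.1 − 28.6 = -0.5
Largest |e| is 3 at v = 13, residual 3.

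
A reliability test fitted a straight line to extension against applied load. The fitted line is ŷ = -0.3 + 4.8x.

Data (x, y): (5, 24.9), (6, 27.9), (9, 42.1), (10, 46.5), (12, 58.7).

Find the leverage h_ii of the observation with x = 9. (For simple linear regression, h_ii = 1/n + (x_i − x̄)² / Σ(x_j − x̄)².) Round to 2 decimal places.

x̄ = (5 + 6 + 9 + 10 + 12)/5 = 8.4
Σ(x − x̄)² = 11.56 + 5.76 + 0.36 + 2.56 + 12.96 = 33.2
h = 1/5 + (0.6)²/33.2 = 0.2 + 0.0108434 = 0.21

h = 0.21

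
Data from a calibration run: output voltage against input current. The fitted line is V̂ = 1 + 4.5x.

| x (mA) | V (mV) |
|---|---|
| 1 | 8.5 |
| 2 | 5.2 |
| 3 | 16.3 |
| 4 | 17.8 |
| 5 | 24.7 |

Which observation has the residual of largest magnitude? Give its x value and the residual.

x = 2, r = -4.8

x=1: V̂ = 1 + 4.5·1 = 5.5; r = 8.5 − 5.5 = 3
x=2: V̂ = 1 + 4.5·2 = 10; r = 5.2 − 10 = -4.8
x=3: V̂ = 1 + 4.5·3 = 14.5; r = 16.3 − 14.5 = 1.8
x=4: V̂ = 1 + 4.5·4 = 19; r = 17.8 − 19 = -1.2
x=5: V̂ = 1 + 4.5·5 = 23.5; r = 24.7 − 23.5 = 1.2
Largest |r| is 4.8 at x = 2, residual -4.8.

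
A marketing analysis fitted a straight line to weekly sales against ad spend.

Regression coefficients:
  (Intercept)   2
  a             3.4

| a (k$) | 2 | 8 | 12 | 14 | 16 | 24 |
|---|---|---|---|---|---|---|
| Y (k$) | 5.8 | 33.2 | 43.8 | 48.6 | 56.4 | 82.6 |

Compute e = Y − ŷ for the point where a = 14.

ŷ = 2 + 3.4·14 = 49.6
e = 48.6 − 49.6 = -1

e = -1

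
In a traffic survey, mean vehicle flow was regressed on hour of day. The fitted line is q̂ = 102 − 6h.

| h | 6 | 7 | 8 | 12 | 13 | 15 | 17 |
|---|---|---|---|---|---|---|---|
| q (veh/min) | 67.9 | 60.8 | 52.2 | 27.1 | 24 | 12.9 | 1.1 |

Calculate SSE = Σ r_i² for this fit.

SSE = 17.92

h=6: q̂ = 102 − 6·6 = 66; r = 67.9 − 66 = 1.9
h=7: q̂ = 102 − 6·7 = 60; r = 60.8 − 60 = 0.8
h=8: q̂ = 102 − 6·8 = 54; r = 52.2 − 54 = -1.8
h=12: q̂ = 102 − 6·12 = 30; r = 27.1 − 30 = -2.9
h=13: q̂ = 102 − 6·13 = 24; r = 24 − 24 = 0
h=15: q̂ = 102 − 6·15 = 12; r = 12.9 − 12 = 0.9
h=17: q̂ = 102 − 6·17 = 0; r = 1.1 − 0 = 1.1
SSE = 3.61 + 0.64 + 3.24 + 8.41 + 0 + 0.81 + 1.21 = 17.92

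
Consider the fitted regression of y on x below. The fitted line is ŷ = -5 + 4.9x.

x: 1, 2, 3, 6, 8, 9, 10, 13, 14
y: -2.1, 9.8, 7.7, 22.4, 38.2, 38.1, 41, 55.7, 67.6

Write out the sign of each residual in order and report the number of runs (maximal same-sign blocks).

6 runs

x=1: ŷ = -5 + 4.9·1 = -0.1; e = -2.1 − (-0.1) = -2
x=2: ŷ = -5 + 4.9·2 = 4.8; e = 9.8 − 4.8 = 5
x=3: ŷ = -5 + 4.9·3 = 9.7; e = 7.7 − 9.7 = -2
x=6: ŷ = -5 + 4.9·6 = 24.4; e = 22.4 − 24.4 = -2
x=8: ŷ = -5 + 4.9·8 = 34.2; e = 38.2 − 34.2 = 4
x=9: ŷ = -5 + 4.9·9 = 39.1; e = 38.1 − 39.1 = -1
x=10: ŷ = -5 + 4.9·10 = 44; e = 41 − 44 = -3
x=13: ŷ = -5 + 4.9·13 = 58.7; e = 55.7 − 58.7 = -3
x=14: ŷ = -5 + 4.9·14 = 63.6; e = 67.6 − 63.6 = 4
Signs: − + − − + − − − +
Runs: −×1, +×1, −×2, +×1, −×3, +×1 → 6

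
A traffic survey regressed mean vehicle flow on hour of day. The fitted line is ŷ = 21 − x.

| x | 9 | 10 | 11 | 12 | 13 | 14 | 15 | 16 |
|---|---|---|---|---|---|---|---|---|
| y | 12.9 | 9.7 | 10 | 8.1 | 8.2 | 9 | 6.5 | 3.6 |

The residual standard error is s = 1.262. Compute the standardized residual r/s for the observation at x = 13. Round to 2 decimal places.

0.16

ŷ = 21 − 13 = 8
r = 8.2 − 8 = 0.2
r/s = 0.2 / 1.262 = 0.16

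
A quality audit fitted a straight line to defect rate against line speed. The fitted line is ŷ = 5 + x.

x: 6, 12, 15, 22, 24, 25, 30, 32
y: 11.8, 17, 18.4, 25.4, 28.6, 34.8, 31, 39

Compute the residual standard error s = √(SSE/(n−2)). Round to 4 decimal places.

s = 2.8566

x=6: ŷ = 5 + 6 = 11; e = 11.8 − 11 = 0.8
x=12: ŷ = 5 + 12 = 17; e = 17 − 17 = 0
x=15: ŷ = 5 + 15 = 20; e = 18.4 − 20 = -1.6
x=22: ŷ = 5 + 22 = 27; e = 25.4 − 27 = -1.6
x=24: ŷ = 5 + 24 = 29; e = 28.6 − 29 = -0.4
x=25: ŷ = 5 + 25 = 30; e = 34.8 − 30 = 4.8
x=30: ŷ = 5 + 30 = 35; e = 31 − 35 = -4
x=32: ŷ = 5 + 32 = 37; e = 39 − 37 = 2
SSE = 0.64 + 0 + 2.56 + 2.56 + 0.16 + 23.04 + 16 + 4 = 48.96
s = √(48.96/6) = √8.16 ≈ 2.8566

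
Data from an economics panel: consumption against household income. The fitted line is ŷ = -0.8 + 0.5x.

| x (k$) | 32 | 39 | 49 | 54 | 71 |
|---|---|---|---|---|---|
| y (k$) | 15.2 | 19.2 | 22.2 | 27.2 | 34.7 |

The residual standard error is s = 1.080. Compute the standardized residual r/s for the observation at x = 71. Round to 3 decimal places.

0.000

ŷ = -0.8 + 0.5·71 = 34.7
r = 34.7 − 34.7 = 0
r/s = 0 / 1.080 = 0.000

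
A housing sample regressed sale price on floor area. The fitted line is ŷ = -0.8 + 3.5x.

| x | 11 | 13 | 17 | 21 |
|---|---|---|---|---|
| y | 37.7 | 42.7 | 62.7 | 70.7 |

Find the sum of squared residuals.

x=11: ŷ = -0.8 + 3.5·11 = 37.7; r = 37.7 − 37.7 = 0
x=13: ŷ = -0.8 + 3.5·13 = 44.7; r = 42.7 − 44.7 = -2
x=17: ŷ = -0.8 + 3.5·17 = 58.7; r = 62.7 − 58.7 = 4
x=21: ŷ = -0.8 + 3.5·21 = 72.7; r = 70.7 − 72.7 = -2
SSE = 0 + 4 + 16 + 4 = 24

SSE = 24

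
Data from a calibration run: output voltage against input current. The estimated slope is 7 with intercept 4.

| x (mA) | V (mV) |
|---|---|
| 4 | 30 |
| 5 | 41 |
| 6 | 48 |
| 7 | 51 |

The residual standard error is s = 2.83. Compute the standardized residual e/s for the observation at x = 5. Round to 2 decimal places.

0.71

V̂ = 4 + 7·5 = 39
e = 41 − 39 = 2
e/s = 2 / 2.83 = 0.71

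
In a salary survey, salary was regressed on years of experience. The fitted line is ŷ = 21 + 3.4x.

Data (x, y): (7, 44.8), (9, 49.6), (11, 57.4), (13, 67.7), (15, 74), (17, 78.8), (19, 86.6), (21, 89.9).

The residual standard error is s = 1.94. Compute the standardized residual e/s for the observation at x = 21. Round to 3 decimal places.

ŷ = 21 + 3.4·21 = 92.4
e = 89.9 − 92.4 = -2.5
e/s = -2.5 / 1.94 = -1.289

-1.289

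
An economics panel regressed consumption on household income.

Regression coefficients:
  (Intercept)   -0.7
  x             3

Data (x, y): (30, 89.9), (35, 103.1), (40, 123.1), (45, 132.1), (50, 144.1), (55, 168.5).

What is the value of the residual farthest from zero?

x=30: ŷ = -0.7 + 3·30 = 89.3; r = 89.9 − 89.3 = 0.6
x=35: ŷ = -0.7 + 3·35 = 104.3; r = 103.1 − 104.3 = -1.2
x=40: ŷ = -0.7 + 3·40 = 119.3; r = 123.1 − 119.3 = 3.8
x=45: ŷ = -0.7 + 3·45 = 134.3; r = 132.1 − 134.3 = -2.2
x=50: ŷ = -0.7 + 3·50 = 149.3; r = 144.1 − 149.3 = -5.2
x=55: ŷ = -0.7 + 3·55 = 164.3; r = 168.5 − 164.3 = 4.2
Largest |r| is 5.2 at x = 50, residual -5.2.

r = -5.2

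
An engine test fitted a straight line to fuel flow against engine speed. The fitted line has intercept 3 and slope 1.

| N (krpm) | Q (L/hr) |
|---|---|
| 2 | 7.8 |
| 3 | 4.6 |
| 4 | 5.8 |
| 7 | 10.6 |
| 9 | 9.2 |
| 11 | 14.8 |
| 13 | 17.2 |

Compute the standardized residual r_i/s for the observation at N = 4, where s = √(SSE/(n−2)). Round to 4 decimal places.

-0.5784

N=2: ŷ = 3 + 2 = 5; r = 7.8 − 5 = 2.8
N=3: ŷ = 3 + 3 = 6; r = 4.6 − 6 = -1.4
N=4: ŷ = 3 + 4 = 7; r = 5.8 − 7 = -1.2
N=7: ŷ = 3 + 7 = 10; r = 10.6 − 10 = 0.6
N=9: ŷ = 3 + 9 = 12; r = 9.2 − 12 = -2.8
N=11: ŷ = 3 + 11 = 14; r = 14.8 − 14 = 0.8
N=13: ŷ = 3 + 13 = 16; r = 17.2 − 16 = 1.2
SSE = 7.84 + 1.96 + 1.44 + 0.36 + 7.84 + 0.64 + 1.44 = 21.52
s = √(21.52/5) = 2.07461
r/s = -1.2 / 2.07461 = -0.5784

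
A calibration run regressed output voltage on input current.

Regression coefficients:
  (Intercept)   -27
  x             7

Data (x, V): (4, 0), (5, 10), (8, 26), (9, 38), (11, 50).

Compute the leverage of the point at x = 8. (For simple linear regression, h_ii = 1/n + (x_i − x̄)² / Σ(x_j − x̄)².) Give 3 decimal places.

h = 0.211

x̄ = (4 + 5 + 8 + 9 + 11)/5 = 7.4
Σ(x − x̄)² = 11.56 + 5.76 + 0.36 + 2.56 + 12.96 = 33.2
h = 1/5 + (0.6)²/33.2 = 0.2 + 0.0108434 = 0.211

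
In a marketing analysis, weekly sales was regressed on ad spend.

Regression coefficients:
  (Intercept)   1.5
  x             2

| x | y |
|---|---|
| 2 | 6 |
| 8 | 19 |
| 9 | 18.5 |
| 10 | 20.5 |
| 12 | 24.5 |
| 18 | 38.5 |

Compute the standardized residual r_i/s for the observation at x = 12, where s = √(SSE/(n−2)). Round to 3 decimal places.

-0.784

x=2: ŷ = 1.5 + 2·2 = 5.5; r = 6 − 5.5 = 0.5
x=8: ŷ = 1.5 + 2·8 = 17.5; r = 19 − 17.5 = 1.5
x=9: ŷ = 1.5 + 2·9 = 19.5; r = 18.5 − 19.5 = -1
x=10: ŷ = 1.5 + 2·10 = 21.5; r = 20.5 − 21.5 = -1
x=12: ŷ = 1.5 + 2·12 = 25.5; r = 24.5 − 25.5 = -1
x=18: ŷ = 1.5 + 2·18 = 37.5; r = 38.5 − 37.5 = 1
SSE = 0.25 + 2.25 + 1 + 1 + 1 + 1 = 6.5
s = √(6.5/4) = 1.27475
r/s = -1 / 1.27475 = -0.784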